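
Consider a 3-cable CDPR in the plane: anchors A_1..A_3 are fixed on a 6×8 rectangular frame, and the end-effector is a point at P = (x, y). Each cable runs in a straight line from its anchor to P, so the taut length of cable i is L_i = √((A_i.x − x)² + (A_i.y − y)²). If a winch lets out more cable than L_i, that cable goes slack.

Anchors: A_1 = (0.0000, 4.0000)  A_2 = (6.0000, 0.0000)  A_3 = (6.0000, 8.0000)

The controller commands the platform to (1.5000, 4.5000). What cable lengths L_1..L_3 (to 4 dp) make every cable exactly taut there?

(1.5811, 6.3640, 5.7009)

cable 1: Δx=-1.5000, Δy=-0.5000; L_1 = √(Δx²+Δy²) = 1.5811
cable 2: Δx=4.5000, Δy=-4.5000; L_2 = √(Δx²+Δy²) = 6.3640
cable 3: Δx=4.5000, Δy=3.5000; L_3 = √(Δx²+Δy²) = 5.7009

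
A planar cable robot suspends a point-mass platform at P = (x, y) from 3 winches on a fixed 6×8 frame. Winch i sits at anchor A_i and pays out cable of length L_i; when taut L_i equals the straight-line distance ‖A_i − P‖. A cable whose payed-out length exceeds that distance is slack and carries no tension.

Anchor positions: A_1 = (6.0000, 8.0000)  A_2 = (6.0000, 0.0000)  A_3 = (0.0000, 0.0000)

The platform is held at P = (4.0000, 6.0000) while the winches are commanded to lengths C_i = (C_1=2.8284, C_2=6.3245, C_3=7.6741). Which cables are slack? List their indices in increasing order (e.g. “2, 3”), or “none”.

3

i=1: geometric 2.8284 vs commanded 2.8284 ⇒ taut
i=2: geometric 6.3246 vs commanded 6.3245 ⇒ taut
i=3: geometric 7.2111 vs commanded 7.6741 ⇒ slack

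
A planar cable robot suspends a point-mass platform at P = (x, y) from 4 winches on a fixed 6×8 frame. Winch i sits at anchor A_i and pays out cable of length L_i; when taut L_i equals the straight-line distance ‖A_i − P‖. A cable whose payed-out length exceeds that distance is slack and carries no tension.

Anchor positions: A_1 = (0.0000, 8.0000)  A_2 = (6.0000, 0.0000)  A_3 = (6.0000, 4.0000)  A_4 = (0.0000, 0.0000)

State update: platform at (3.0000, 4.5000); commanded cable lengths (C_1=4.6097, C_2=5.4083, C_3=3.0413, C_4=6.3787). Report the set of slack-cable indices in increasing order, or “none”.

cable 1: √((-3.0000)²+(3.5000)²)=4.6098, C_1=4.6097: taut
cable 2: √((3.0000)²+(-4.5000)²)=5.4083, C_2=5.4083: taut
cable 3: √((3.0000)²+(-0.5000)²)=3.0414, C_3=3.0413: taut
cable 4: √((-3.0000)²+(-4.5000)²)=5.4083, C_4=6.3787: slack

4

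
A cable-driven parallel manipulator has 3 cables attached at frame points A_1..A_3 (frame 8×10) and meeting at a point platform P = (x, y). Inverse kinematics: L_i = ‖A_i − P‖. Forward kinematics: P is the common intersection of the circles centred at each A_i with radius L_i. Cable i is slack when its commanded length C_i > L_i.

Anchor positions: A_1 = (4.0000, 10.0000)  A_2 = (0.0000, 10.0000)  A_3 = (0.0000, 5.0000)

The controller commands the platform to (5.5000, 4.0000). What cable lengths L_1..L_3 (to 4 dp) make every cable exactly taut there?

(6.1847, 8.1394, 5.5902)

L_1 = √((4.0000−5.5000)² + (10.0000−4.0000)²) = 6.1847
L_2 = √((0.0000−5.5000)² + (10.0000−4.0000)²) = 8.1394
L_3 = √((0.0000−5.5000)² + (5.0000−4.0000)²) = 5.5902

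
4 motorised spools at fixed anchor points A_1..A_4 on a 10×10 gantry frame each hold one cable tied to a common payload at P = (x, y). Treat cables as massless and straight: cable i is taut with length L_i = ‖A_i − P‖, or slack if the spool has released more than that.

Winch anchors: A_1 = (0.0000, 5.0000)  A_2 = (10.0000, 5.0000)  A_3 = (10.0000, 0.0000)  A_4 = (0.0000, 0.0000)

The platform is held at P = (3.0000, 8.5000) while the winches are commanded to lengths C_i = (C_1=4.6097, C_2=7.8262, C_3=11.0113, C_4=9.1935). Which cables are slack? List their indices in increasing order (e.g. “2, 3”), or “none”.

4

cable 1: L_1 = ‖A_1−P‖ = 4.6098;  C_1 = 4.6097 → taut
cable 2: L_2 = ‖A_2−P‖ = 7.8262;  C_2 = 7.8262 → taut
cable 3: L_3 = ‖A_3−P‖ = 11.0114;  C_3 = 11.0113 → taut
cable 4: L_4 = ‖A_4−P‖ = 9.0139;  C_4 = 9.1935 → slack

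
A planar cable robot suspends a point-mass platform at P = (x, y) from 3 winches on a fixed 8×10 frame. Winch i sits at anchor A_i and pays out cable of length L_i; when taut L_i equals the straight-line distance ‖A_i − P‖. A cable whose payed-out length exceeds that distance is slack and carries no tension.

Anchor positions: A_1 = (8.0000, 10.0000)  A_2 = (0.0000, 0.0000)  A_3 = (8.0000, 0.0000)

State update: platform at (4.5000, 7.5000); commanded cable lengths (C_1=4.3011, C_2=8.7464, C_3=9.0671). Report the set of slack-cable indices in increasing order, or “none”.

3

cable 1: L_1 = ‖A_1−P‖ = 4.3012;  C_1 = 4.3011 → taut
cable 2: L_2 = ‖A_2−P‖ = 8.7464;  C_2 = 8.7464 → taut
cable 3: L_3 = ‖A_3−P‖ = 8.2765;  C_3 = 9.0671 → slack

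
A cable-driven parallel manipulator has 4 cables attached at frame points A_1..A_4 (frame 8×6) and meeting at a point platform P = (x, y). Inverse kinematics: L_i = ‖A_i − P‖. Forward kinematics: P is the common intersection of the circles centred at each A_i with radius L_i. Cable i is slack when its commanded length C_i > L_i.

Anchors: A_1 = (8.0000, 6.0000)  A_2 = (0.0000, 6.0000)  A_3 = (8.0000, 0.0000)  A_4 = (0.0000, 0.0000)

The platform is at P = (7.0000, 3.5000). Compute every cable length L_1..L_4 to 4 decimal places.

(2.6926, 7.4330, 3.6401, 7.8262)

L_1 = √((8.0000−7.0000)² + (6.0000−3.5000)²) = 2.6926
L_2 = √((0.0000−7.0000)² + (6.0000−3.5000)²) = 7.4330
L_3 = √((8.0000−7.0000)² + (0.0000−3.5000)²) = 3.6401
L_4 = √((0.0000−7.0000)² + (0.0000−3.5000)²) = 7.8262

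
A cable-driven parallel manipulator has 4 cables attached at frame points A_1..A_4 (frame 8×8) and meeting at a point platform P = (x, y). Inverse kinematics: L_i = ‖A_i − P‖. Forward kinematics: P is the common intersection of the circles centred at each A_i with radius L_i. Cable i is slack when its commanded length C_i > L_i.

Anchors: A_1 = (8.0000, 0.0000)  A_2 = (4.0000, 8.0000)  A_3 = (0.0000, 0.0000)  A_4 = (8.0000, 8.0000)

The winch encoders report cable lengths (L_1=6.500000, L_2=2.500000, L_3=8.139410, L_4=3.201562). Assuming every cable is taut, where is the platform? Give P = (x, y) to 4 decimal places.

(5.5000, 6.0000)

each cable: (A_i−P)·(A_i−P) = L_i²; let q_i = ‖A_i‖²−L_i²
q_1 = 64.0000+0.0000−42.2500 = 21.7500
row 1: 8.0000x − 16.0000y = -52.0000  (q_2=73.7500)
row 2: 16.0000x + 0.0000y = 88.0000  (q_3=-66.2500)
row 3: 0.0000x − 16.0000y = -96.0000  (q_4=117.7500)
Cramer on rows 1–2 → x = 5.5000, y = 6.0000
check cable 4: ‖A_4−P‖² = 10.2500 ≈ L_4² = 10.2500 ✓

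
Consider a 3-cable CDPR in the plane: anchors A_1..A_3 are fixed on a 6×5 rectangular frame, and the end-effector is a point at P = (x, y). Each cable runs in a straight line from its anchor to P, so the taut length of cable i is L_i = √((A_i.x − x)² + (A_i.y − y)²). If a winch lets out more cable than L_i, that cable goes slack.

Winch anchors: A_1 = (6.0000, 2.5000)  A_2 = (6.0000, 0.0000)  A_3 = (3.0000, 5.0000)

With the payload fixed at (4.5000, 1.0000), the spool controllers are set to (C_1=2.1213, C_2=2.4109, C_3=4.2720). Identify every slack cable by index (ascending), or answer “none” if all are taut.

2

i=1: geometric 2.1213 vs commanded 2.1213 ⇒ taut
i=2: geometric 1.8028 vs commanded 2.4109 ⇒ slack
i=3: geometric 4.2720 vs commanded 4.2720 ⇒ taut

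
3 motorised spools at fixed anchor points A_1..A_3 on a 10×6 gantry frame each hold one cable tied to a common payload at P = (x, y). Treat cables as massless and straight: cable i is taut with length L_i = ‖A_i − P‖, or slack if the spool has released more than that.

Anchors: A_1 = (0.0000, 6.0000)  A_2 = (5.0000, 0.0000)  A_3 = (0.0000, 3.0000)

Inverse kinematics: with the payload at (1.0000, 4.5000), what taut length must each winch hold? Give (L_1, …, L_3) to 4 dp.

L_1 = √((0.0000−1.0000)² + (6.0000−4.5000)²) = 1.8028
L_2 = √((5.0000−1.0000)² + (0.0000−4.5000)²) = 6.0208
L_3 = √((0.0000−1.0000)² + (3.0000−4.5000)²) = 1.8028

(1.8028, 6.0208, 1.8028)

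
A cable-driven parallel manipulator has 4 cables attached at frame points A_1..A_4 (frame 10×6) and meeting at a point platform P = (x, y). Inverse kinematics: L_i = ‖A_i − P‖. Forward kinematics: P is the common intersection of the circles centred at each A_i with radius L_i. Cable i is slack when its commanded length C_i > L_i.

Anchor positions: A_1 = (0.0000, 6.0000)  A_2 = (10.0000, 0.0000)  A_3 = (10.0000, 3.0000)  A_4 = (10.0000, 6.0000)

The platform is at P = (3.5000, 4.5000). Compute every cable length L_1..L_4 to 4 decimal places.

cable 1: Δx=-3.5000, Δy=1.5000; L_1 = √(Δx²+Δy²) = 3.8079
cable 2: Δx=6.5000, Δy=-4.5000; L_2 = √(Δx²+Δy²) = 7.9057
cable 3: Δx=6.5000, Δy=-1.5000; L_3 = √(Δx²+Δy²) = 6.6708
cable 4: Δx=6.5000, Δy=1.5000; L_4 = √(Δx²+Δy²) = 6.6708

(3.8079, 7.9057, 6.6708, 6.6708)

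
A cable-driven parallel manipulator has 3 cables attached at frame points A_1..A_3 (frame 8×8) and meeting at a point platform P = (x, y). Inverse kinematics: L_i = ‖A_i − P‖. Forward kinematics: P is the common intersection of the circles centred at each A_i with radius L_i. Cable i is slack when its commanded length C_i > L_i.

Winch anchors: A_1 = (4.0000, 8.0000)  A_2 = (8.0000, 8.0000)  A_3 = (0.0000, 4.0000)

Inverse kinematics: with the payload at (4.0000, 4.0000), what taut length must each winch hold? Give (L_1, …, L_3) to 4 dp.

(4.0000, 5.6569, 4.0000)

L_1: Δ = A_1−P = (0.0000, 4.0000) → ‖Δ‖ = √16.0000 = 4.0000
L_2: Δ = A_2−P = (4.0000, 4.0000) → ‖Δ‖ = √32.0000 = 5.6569
L_3: Δ = A_3−P = (-4.0000, 0.0000) → ‖Δ‖ = √16.0000 = 4.0000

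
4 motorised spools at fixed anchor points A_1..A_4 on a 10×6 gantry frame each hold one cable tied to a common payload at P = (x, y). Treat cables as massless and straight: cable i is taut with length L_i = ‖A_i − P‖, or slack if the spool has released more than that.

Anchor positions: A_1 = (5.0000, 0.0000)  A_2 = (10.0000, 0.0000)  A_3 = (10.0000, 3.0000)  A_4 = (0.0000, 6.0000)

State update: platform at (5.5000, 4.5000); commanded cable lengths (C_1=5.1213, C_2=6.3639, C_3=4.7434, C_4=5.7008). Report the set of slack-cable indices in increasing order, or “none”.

1

cable 1: √((-0.5000)²+(-4.5000)²)=4.5277, C_1=5.1213: slack
cable 2: √((4.5000)²+(-4.5000)²)=6.3640, C_2=6.3639: taut
cable 3: √((4.5000)²+(-1.5000)²)=4.7434, C_3=4.7434: taut
cable 4: √((-5.5000)²+(1.5000)²)=5.7009, C_4=5.7008: taut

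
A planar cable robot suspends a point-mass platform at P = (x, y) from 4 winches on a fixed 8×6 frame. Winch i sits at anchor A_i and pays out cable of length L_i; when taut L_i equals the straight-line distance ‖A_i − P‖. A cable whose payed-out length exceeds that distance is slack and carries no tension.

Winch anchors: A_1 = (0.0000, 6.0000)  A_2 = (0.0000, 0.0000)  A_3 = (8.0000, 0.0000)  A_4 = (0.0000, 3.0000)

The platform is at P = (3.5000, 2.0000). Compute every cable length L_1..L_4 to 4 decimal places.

cable 1: Δx=-3.5000, Δy=4.0000; L_1 = √(Δx²+Δy²) = 5.3151
cable 2: Δx=-3.5000, Δy=-2.0000; L_2 = √(Δx²+Δy²) = 4.0311
cable 3: Δx=4.5000, Δy=-2.0000; L_3 = √(Δx²+Δy²) = 4.9244
cable 4: Δx=-3.5000, Δy=1.0000; L_4 = √(Δx²+Δy²) = 3.6401

(5.3151, 4.0311, 4.9244, 3.6401)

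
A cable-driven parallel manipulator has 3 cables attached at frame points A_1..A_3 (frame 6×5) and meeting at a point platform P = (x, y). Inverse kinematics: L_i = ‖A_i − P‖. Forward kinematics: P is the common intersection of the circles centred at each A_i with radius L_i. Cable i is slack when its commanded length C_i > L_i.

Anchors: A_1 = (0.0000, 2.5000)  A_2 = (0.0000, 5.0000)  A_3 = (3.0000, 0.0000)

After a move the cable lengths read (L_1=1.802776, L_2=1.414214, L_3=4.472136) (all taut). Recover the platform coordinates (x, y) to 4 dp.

circle eqns → linear via eq_j − eq_1; set k_j = A_j·A_j − L_j²
k_1 = 0.0000+6.2500−3.2500 = 3.0000
0.0000·x − 5.0000·y = k_1−k_2 = -20.0000
-6.0000·x + 5.0000·y = k_1−k_3 = 14.0000
solve first two rows → x=1.0000, y=4.0000

(1.0000, 4.0000)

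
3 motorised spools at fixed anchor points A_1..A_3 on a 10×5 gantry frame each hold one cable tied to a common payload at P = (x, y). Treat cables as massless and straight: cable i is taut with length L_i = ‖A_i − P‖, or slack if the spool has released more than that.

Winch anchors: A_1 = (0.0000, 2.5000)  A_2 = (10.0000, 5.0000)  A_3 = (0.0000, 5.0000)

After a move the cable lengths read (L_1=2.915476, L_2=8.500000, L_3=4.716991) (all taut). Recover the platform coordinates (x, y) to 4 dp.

(2.5000, 1.0000)

circle eqns → linear via eq_j − eq_1; set k_j = A_j·A_j − L_j²
k_1 = 0.0000+6.2500−8.5000 = -2.2500
-20.0000·x − 5.0000·y = k_1−k_2 = -55.0000
0.0000·x − 5.0000·y = k_1−k_3 = -5.0000
solve first two rows → x=2.5000, y=1.0000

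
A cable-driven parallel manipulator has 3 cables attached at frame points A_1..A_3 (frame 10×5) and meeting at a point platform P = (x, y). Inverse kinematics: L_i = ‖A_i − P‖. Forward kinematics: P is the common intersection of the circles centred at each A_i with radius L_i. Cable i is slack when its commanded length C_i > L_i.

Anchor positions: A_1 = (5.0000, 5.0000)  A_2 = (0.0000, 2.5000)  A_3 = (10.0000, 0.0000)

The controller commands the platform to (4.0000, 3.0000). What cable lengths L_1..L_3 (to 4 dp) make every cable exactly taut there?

(2.2361, 4.0311, 6.7082)

L_1 = √((5.0000−4.0000)² + (5.0000−3.0000)²) = 2.2361
L_2 = √((0.0000−4.0000)² + (2.5000−3.0000)²) = 4.0311
L_3 = √((10.0000−4.0000)² + (0.0000−3.0000)²) = 6.7082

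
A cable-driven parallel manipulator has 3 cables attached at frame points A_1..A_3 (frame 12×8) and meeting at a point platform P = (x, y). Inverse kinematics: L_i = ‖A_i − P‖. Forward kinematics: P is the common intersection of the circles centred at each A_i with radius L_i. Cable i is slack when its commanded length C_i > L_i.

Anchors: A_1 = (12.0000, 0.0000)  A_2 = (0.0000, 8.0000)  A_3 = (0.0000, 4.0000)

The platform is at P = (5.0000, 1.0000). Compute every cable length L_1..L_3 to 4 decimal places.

L_1: Δ = A_1−P = (7.0000, -1.0000) → ‖Δ‖ = √50.0000 = 7.0711
L_2: Δ = A_2−P = (-5.0000, 7.0000) → ‖Δ‖ = √74.0000 = 8.6023
L_3: Δ = A_3−P = (-5.0000, 3.0000) → ‖Δ‖ = √34.0000 = 5.8310

(7.0711, 8.6023, 5.8310)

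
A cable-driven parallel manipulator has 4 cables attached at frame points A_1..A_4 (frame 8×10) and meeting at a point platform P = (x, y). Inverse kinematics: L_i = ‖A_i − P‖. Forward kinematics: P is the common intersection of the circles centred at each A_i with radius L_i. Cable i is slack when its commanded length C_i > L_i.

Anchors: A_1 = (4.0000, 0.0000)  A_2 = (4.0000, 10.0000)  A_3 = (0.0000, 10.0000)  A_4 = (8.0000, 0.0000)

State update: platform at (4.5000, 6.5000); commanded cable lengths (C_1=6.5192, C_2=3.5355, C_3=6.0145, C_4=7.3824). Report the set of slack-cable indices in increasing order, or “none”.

3

i=1: geometric 6.5192 vs commanded 6.5192 ⇒ taut
i=2: geometric 3.5355 vs commanded 3.5355 ⇒ taut
i=3: geometric 5.7009 vs commanded 6.0145 ⇒ slack
i=4: geometric 7.3824 vs commanded 7.3824 ⇒ taut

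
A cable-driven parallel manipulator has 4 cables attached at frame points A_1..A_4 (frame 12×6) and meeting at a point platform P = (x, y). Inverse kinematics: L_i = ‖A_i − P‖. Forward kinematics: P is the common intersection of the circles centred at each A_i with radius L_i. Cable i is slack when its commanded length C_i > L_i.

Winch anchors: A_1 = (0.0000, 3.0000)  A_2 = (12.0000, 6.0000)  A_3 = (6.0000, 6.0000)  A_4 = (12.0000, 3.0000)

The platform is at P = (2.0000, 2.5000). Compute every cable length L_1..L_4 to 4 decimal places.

cable 1: Δx=-2.0000, Δy=0.5000; L_1 = √(Δx²+Δy²) = 2.0616
cable 2: Δx=10.0000, Δy=3.5000; L_2 = √(Δx²+Δy²) = 10.5948
cable 3: Δx=4.0000, Δy=3.5000; L_3 = √(Δx²+Δy²) = 5.3151
cable 4: Δx=10.0000, Δy=0.5000; L_4 = √(Δx²+Δy²) = 10.0125

(2.0616, 10.5948, 5.3151, 10.0125)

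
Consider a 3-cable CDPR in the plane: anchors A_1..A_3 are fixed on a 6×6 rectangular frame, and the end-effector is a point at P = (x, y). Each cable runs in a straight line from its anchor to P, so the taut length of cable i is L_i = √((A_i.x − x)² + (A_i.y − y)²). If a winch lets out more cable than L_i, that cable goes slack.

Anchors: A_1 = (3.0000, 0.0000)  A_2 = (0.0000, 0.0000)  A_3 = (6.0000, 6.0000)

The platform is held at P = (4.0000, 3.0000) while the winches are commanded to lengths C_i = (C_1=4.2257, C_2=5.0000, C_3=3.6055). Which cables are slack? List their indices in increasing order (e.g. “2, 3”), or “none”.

1

cable 1: √((-1.0000)²+(-3.0000)²)=3.1623, C_1=4.2257: slack
cable 2: √((-4.0000)²+(-3.0000)²)=5.0000, C_2=5.0000: taut
cable 3: √((2.0000)²+(3.0000)²)=3.6056, C_3=3.6055: taut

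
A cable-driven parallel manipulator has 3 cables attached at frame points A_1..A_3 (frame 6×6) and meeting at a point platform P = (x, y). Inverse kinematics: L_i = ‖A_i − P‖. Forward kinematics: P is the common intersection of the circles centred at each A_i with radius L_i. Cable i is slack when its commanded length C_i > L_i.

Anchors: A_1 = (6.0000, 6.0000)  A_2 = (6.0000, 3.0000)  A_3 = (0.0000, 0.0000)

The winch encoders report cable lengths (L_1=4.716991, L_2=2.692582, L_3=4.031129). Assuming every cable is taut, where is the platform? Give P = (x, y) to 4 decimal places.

(3.5000, 2.0000)

circle eqns → linear via eq_j − eq_1; set k_j = A_j·A_j − L_j²
k_1 = 36.0000+36.0000−22.2500 = 49.7500
0.0000·x + 6.0000·y = k_1−k_2 = 12.0000
12.0000·x + 12.0000·y = k_1−k_3 = 66.0000
solve first two rows → x=3.5000, y=2.0000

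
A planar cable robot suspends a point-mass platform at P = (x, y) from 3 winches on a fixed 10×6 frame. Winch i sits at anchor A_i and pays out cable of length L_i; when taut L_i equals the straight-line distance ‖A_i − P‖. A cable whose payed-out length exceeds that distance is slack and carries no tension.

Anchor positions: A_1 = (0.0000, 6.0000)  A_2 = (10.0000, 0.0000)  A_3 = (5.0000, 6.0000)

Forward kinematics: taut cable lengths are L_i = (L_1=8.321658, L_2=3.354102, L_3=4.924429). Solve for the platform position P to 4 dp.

(7.0000, 1.5000)

each cable: (A_i−P)·(A_i−P) = L_i²; let q_i = ‖A_i‖²−L_i²
q_1 = 0.0000+36.0000−69.2500 = -33.2500
row 1: -20.0000x + 12.0000y = -122.0000  (q_2=88.7500)
row 2: -10.0000x + 0.0000y = -70.0000  (q_3=36.7500)
Cramer on rows 1–2 → x = 7.0000, y = 1.5000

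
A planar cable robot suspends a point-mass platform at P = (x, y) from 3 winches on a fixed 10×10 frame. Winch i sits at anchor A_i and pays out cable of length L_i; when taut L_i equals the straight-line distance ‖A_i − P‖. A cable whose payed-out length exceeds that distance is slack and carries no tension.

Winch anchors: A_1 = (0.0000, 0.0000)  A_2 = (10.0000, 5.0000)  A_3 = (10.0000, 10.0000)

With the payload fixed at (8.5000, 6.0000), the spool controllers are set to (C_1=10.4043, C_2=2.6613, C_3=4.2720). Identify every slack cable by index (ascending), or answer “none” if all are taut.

i=1: geometric 10.4043 vs commanded 10.4043 ⇒ taut
i=2: geometric 1.8028 vs commanded 2.6613 ⇒ slack
i=3: geometric 4.2720 vs commanded 4.2720 ⇒ taut

2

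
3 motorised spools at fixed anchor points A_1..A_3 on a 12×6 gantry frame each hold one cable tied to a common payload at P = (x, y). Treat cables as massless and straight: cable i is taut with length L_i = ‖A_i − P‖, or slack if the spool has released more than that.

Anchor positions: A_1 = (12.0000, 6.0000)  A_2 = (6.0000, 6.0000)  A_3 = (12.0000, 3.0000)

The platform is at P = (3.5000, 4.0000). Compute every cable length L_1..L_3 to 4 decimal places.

L_1: Δ = A_1−P = (8.5000, 2.0000) → ‖Δ‖ = √76.2500 = 8.7321
L_2: Δ = A_2−P = (2.5000, 2.0000) → ‖Δ‖ = √10.2500 = 3.2016
L_3: Δ = A_3−P = (8.5000, -1.0000) → ‖Δ‖ = √73.2500 = 8.5586

(8.7321, 3.2016, 8.5586)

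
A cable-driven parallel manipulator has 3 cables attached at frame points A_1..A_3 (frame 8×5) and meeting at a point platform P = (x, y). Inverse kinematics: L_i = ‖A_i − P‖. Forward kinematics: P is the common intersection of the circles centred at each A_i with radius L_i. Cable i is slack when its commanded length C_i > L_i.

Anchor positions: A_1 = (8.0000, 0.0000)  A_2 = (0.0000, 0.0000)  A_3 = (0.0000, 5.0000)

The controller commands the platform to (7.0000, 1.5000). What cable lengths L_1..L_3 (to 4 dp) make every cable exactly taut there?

cable 1: Δx=1.0000, Δy=-1.5000; L_1 = √(Δx²+Δy²) = 1.8028
cable 2: Δx=-7.0000, Δy=-1.5000; L_2 = √(Δx²+Δy²) = 7.1589
cable 3: Δx=-7.0000, Δy=3.5000; L_3 = √(Δx²+Δy²) = 7.8262

(1.8028, 7.1589, 7.8262)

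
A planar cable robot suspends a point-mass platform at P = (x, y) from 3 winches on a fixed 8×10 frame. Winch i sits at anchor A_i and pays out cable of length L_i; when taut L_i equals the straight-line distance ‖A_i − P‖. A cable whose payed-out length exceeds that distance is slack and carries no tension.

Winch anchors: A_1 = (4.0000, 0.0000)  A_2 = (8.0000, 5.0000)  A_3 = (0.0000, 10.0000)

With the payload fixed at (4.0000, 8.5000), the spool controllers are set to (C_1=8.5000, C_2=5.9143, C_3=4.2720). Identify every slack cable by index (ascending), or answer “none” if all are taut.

cable 1: L_1 = ‖A_1−P‖ = 8.5000;  C_1 = 8.5000 → taut
cable 2: L_2 = ‖A_2−P‖ = 5.3151;  C_2 = 5.9143 → slack
cable 3: L_3 = ‖A_3−P‖ = 4.2720;  C_3 = 4.2720 → taut

2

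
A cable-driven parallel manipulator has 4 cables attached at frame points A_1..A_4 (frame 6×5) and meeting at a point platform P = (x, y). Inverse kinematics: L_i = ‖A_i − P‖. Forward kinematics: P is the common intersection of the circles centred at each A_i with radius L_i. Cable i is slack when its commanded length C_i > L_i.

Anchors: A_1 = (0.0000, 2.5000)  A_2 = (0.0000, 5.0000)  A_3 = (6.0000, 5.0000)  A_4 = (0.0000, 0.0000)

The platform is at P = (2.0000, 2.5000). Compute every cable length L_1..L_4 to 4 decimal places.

cable 1: Δx=-2.0000, Δy=0.0000; L_1 = √(Δx²+Δy²) = 2.0000
cable 2: Δx=-2.0000, Δy=2.5000; L_2 = √(Δx²+Δy²) = 3.2016
cable 3: Δx=4.0000, Δy=2.5000; L_3 = √(Δx²+Δy²) = 4.7170
cable 4: Δx=-2.0000, Δy=-2.5000; L_4 = √(Δx²+Δy²) = 3.2016

(2.0000, 3.2016, 4.7170, 3.2016)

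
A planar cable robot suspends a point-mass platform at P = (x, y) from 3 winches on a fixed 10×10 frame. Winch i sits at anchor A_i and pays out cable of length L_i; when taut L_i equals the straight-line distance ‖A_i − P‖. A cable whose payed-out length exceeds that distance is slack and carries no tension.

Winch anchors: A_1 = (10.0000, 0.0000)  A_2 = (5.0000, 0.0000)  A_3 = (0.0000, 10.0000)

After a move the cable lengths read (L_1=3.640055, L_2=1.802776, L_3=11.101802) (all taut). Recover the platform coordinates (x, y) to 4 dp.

(6.5000, 1.0000)

circle eqns → linear via eq_j − eq_1; set c_j = A_j·A_j − L_j²
c_1 = 100.0000+0.0000−13.2500 = 86.7500
10.0000·x + 0.0000·y = c_1−c_2 = 65.0000
20.0000·x − 20.0000·y = c_1−c_3 = 110.0000
solve first two rows → x=6.5000, y=1.0000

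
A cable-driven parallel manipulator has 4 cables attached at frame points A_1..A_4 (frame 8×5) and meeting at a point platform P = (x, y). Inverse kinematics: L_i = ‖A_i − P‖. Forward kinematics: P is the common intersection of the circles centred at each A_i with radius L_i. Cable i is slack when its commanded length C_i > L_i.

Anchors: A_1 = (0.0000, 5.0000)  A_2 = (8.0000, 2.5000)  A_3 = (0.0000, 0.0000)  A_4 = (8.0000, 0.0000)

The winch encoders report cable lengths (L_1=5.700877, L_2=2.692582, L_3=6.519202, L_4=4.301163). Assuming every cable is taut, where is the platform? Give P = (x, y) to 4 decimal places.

(5.5000, 3.5000)

each cable: (A_i−P)·(A_i−P) = L_i²; let k_i = ‖A_i‖²−L_i²
k_1 = 0.0000+25.0000−32.5000 = -7.5000
row 1: -16.0000x + 5.0000y = -70.5000  (k_2=63.0000)
row 2: 0.0000x + 10.0000y = 35.0000  (k_3=-42.5000)
row 3: -16.0000x + 10.0000y = -53.0000  (k_4=45.5000)
Cramer on rows 1–2 → x = 5.5000, y = 3.5000
check cable 4: ‖A_4−P‖² = 18.5000 ≈ L_4² = 18.5000 ✓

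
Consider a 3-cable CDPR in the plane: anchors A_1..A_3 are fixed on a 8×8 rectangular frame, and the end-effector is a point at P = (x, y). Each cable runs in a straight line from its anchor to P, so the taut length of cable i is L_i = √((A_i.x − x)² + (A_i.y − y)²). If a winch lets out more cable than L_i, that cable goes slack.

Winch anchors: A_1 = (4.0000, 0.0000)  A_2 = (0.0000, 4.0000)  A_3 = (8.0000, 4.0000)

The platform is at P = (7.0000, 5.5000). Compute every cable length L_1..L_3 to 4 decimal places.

(6.2650, 7.1589, 1.8028)

L_1 = √((4.0000−7.0000)² + (0.0000−5.5000)²) = 6.2650
L_2 = √((0.0000−7.0000)² + (4.0000−5.5000)²) = 7.1589
L_3 = √((8.0000−7.0000)² + (4.0000−5.5000)²) = 1.8028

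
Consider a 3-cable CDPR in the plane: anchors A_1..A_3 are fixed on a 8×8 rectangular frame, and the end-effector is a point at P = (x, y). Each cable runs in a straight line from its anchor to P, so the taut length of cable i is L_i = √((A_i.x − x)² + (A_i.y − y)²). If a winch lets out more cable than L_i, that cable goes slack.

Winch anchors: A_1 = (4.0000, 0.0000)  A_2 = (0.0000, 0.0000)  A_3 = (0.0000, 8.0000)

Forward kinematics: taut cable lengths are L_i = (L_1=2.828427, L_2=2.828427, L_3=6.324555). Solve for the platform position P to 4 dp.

(2.0000, 2.0000)

circle eqns → linear via eq_j − eq_1; set c_j = A_j·A_j − L_j²
c_1 = 16.0000+0.0000−8.0000 = 8.0000
8.0000·x + 0.0000·y = c_1−c_2 = 16.0000
8.0000·x − 16.0000·y = c_1−c_3 = -16.0000
solve first two rows → x=2.0000, y=2.0000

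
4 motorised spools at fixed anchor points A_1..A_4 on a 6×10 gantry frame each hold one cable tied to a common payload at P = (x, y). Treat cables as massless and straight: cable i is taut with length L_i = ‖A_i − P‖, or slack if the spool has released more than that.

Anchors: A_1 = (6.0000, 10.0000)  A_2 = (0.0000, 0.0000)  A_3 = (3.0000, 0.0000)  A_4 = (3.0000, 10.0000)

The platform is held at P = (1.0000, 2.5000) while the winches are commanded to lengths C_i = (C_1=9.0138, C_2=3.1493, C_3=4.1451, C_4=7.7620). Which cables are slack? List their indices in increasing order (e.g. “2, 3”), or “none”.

2, 3

cable 1: √((5.0000)²+(7.5000)²)=9.0139, C_1=9.0138: taut
cable 2: √((-1.0000)²+(-2.5000)²)=2.6926, C_2=3.1493: slack
cable 3: √((2.0000)²+(-2.5000)²)=3.2016, C_3=4.1451: slack
cable 4: √((2.0000)²+(7.5000)²)=7.7621, C_4=7.7620: taut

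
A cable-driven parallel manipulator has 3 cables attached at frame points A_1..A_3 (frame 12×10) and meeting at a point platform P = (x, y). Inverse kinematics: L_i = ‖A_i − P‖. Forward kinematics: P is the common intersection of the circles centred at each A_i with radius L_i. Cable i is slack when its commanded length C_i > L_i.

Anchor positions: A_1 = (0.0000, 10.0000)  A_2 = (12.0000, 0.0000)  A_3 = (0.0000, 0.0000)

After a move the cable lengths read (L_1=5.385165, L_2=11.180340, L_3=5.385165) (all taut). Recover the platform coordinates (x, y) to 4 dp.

circle eqns → linear via eq_j − eq_1; set c_j = A_j·A_j − L_j²
c_1 = 0.0000+100.0000−29.0000 = 71.0000
-24.0000·x + 20.0000·y = c_1−c_2 = 52.0000
0.0000·x + 20.0000·y = c_1−c_3 = 100.0000
solve first two rows → x=2.0000, y=5.0000

(2.0000, 5.0000)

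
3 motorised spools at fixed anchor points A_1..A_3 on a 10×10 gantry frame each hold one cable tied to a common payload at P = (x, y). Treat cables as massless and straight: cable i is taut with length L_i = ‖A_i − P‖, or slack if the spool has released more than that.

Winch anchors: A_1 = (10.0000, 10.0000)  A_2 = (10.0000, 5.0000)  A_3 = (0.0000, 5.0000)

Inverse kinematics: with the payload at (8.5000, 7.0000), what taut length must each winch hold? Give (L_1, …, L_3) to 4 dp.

(3.3541, 2.5000, 8.7321)

L_1 = √((10.0000−8.5000)² + (10.0000−7.0000)²) = 3.3541
L_2 = √((10.0000−8.5000)² + (5.0000−7.0000)²) = 2.5000
L_3 = √((0.0000−8.5000)² + (5.0000−7.0000)²) = 8.7321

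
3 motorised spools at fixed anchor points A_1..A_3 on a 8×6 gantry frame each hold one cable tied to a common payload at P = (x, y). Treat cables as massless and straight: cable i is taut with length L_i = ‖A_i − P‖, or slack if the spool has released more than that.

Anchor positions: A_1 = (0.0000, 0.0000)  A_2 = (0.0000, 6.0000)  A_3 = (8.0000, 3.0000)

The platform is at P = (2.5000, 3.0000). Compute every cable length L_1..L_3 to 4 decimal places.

L_1: Δ = A_1−P = (-2.5000, -3.0000) → ‖Δ‖ = √15.2500 = 3.9051
L_2: Δ = A_2−P = (-2.5000, 3.0000) → ‖Δ‖ = √15.2500 = 3.9051
L_3: Δ = A_3−P = (5.5000, 0.0000) → ‖Δ‖ = √30.2500 = 5.5000

(3.9051, 3.9051, 5.5000)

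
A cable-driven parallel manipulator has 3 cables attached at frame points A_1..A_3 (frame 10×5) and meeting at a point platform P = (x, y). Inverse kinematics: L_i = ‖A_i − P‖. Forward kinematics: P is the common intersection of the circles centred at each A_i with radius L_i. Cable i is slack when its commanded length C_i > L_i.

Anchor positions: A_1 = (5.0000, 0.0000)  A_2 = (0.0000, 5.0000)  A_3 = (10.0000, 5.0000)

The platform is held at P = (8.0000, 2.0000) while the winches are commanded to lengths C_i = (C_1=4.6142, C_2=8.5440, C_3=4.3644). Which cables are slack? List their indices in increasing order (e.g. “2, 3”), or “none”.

i=1: geometric 3.6056 vs commanded 4.6142 ⇒ slack
i=2: geometric 8.5440 vs commanded 8.5440 ⇒ taut
i=3: geometric 3.6056 vs commanded 4.3644 ⇒ slack

1, 3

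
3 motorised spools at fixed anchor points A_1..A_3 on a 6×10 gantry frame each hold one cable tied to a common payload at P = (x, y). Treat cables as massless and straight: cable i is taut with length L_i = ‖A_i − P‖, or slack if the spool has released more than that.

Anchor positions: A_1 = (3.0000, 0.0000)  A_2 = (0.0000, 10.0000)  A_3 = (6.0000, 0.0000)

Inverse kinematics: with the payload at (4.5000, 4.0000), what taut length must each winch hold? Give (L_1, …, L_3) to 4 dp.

(4.2720, 7.5000, 4.2720)

L_1: Δ = A_1−P = (-1.5000, -4.0000) → ‖Δ‖ = √18.2500 = 4.2720
L_2: Δ = A_2−P = (-4.5000, 6.0000) → ‖Δ‖ = √56.2500 = 7.5000
L_3: Δ = A_3−P = (1.5000, -4.0000) → ‖Δ‖ = √18.2500 = 4.2720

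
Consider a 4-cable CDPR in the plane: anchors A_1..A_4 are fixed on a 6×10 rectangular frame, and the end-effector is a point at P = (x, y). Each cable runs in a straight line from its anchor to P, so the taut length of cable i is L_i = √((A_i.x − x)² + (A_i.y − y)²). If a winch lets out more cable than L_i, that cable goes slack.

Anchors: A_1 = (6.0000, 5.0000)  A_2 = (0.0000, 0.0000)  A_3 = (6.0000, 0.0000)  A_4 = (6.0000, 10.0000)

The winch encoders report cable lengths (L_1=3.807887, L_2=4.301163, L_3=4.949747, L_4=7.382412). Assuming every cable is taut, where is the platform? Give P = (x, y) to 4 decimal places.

(2.5000, 3.5000)

circle eqns → linear via eq_j − eq_1; set q_j = A_j·A_j − L_j²
q_1 = 36.0000+25.0000−14.5000 = 46.5000
12.0000·x + 10.0000·y = q_1−q_2 = 65.0000
0.0000·x + 10.0000·y = q_1−q_3 = 35.0000
0.0000·x − 10.0000·y = q_1−q_4 = -35.0000
solve first two rows → x=2.5000, y=3.5000
check cable 4: ‖A_4−P‖² = 54.5000 ≈ L_4² = 54.5000 ✓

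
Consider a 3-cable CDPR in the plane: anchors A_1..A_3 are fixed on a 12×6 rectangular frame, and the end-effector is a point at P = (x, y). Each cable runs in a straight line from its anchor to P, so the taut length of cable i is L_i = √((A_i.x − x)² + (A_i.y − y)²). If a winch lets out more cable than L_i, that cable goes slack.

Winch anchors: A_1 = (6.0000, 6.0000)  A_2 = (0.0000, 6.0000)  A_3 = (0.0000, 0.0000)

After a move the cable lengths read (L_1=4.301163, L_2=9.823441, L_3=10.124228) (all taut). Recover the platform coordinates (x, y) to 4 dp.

expand ‖A_i−P‖²=L_i² and subtract eq 1 (k_i ≔ ‖A_i‖²−L_i²)
k_1 = 36.0000+36.0000−18.5000 = 53.5000
eq1−eq2 → [12.0000  0.0000]·P = 114.0000
eq1−eq3 → [12.0000  12.0000]·P = 156.0000
2×2 solve → P = (9.5000, 3.5000)

(9.5000, 3.5000)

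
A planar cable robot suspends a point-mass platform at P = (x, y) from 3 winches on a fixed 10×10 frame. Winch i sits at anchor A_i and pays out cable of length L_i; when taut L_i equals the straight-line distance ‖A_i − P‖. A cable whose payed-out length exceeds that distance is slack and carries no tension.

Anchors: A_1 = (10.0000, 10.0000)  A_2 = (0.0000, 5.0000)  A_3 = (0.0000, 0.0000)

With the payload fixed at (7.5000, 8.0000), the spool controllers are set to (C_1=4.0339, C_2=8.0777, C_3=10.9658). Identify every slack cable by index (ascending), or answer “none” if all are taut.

1

i=1: geometric 3.2016 vs commanded 4.0339 ⇒ slack
i=2: geometric 8.0777 vs commanded 8.0777 ⇒ taut
i=3: geometric 10.9659 vs commanded 10.9658 ⇒ taut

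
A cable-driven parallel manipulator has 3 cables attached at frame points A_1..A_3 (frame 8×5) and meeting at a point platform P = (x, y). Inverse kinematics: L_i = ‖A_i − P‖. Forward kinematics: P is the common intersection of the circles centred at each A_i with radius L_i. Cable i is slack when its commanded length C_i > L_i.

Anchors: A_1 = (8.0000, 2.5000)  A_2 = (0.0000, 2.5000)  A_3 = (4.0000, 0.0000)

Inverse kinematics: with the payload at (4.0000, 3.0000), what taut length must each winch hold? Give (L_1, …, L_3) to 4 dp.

L_1: Δ = A_1−P = (4.0000, -0.5000) → ‖Δ‖ = √16.2500 = 4.0311
L_2: Δ = A_2−P = (-4.0000, -0.5000) → ‖Δ‖ = √16.2500 = 4.0311
L_3: Δ = A_3−P = (0.0000, -3.0000) → ‖Δ‖ = √9.0000 = 3.0000

(4.0311, 4.0311, 3.0000)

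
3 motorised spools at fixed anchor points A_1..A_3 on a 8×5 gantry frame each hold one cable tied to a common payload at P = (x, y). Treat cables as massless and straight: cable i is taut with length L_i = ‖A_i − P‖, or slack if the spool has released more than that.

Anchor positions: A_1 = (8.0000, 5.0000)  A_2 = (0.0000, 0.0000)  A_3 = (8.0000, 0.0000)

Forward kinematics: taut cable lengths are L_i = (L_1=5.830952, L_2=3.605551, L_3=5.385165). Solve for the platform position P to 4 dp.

(3.0000, 2.0000)

circle eqns → linear via eq_j − eq_1; set q_j = A_j·A_j − L_j²
q_1 = 64.0000+25.0000−34.0000 = 55.0000
16.0000·x + 10.0000·y = q_1−q_2 = 68.0000
0.0000·x + 10.0000·y = q_1−q_3 = 20.0000
solve first two rows → x=3.0000, y=2.0000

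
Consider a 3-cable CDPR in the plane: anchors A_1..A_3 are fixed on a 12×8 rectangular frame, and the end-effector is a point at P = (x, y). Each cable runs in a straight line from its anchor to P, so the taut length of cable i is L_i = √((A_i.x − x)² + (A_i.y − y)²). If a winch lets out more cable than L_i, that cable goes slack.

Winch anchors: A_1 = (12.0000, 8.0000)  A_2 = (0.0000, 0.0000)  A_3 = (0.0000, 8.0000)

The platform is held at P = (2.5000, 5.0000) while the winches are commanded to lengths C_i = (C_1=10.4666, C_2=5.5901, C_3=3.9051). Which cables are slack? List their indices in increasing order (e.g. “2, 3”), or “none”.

cable 1: √((9.5000)²+(3.0000)²)=9.9624, C_1=10.4666: slack
cable 2: √((-2.5000)²+(-5.0000)²)=5.5902, C_2=5.5901: taut
cable 3: √((-2.5000)²+(3.0000)²)=3.9051, C_3=3.9051: taut

1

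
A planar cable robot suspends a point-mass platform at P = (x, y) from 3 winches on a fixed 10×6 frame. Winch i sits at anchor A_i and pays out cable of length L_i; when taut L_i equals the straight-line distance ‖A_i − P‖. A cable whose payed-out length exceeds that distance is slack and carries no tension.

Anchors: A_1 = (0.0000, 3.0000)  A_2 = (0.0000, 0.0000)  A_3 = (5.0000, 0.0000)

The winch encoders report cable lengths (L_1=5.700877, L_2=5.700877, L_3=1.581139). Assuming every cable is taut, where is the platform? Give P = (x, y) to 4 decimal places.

circle eqns → linear via eq_j − eq_1; set q_j = A_j·A_j − L_j²
q_1 = 0.0000+9.0000−32.5000 = -23.5000
0.0000·x + 6.0000·y = q_1−q_2 = 9.0000
-10.0000·x + 6.0000·y = q_1−q_3 = -46.0000
solve first two rows → x=5.5000, y=1.5000

(5.5000, 1.5000)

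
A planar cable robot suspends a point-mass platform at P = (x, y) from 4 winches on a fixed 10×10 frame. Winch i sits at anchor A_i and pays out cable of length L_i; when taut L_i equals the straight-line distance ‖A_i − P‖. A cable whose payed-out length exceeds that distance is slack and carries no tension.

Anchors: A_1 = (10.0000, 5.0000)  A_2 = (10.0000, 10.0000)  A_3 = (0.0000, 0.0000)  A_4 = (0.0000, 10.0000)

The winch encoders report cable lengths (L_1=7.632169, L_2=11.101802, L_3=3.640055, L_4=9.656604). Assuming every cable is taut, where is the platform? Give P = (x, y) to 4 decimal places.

(3.5000, 1.0000)

each cable: (A_i−P)·(A_i−P) = L_i²; let k_i = ‖A_i‖²−L_i²
k_1 = 100.0000+25.0000−58.2500 = 66.7500
row 1: 0.0000x − 10.0000y = -10.0000  (k_2=76.7500)
row 2: 20.0000x + 10.0000y = 80.0000  (k_3=-13.2500)
row 3: 20.0000x − 10.0000y = 60.0000  (k_4=6.7500)
Cramer on rows 1–2 → x = 3.5000, y = 1.0000
check cable 4: ‖A_4−P‖² = 93.2500 ≈ L_4² = 93.2500 ✓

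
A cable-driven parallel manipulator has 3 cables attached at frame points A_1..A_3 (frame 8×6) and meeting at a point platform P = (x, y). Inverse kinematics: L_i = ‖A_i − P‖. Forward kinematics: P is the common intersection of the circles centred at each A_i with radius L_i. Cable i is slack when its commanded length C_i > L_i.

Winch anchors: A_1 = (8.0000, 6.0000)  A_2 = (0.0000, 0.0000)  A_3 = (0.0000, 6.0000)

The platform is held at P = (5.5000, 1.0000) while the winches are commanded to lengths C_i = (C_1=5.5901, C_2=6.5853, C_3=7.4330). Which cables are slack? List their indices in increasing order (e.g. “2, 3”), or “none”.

2

i=1: geometric 5.5902 vs commanded 5.5901 ⇒ taut
i=2: geometric 5.5902 vs commanded 6.5853 ⇒ slack
i=3: geometric 7.4330 vs commanded 7.4330 ⇒ taut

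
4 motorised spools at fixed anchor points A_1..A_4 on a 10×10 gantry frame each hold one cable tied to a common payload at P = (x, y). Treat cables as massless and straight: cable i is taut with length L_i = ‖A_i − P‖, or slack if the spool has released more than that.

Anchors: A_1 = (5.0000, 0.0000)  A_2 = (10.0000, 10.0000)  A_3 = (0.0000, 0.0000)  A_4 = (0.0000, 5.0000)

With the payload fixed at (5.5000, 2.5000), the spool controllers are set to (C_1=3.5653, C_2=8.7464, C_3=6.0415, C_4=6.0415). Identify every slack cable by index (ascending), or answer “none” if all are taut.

1

cable 1: √((-0.5000)²+(-2.5000)²)=2.5495, C_1=3.5653: slack
cable 2: √((4.5000)²+(7.5000)²)=8.7464, C_2=8.7464: taut
cable 3: √((-5.5000)²+(-2.5000)²)=6.0415, C_3=6.0415: taut
cable 4: √((-5.5000)²+(2.5000)²)=6.0415, C_4=6.0415: taut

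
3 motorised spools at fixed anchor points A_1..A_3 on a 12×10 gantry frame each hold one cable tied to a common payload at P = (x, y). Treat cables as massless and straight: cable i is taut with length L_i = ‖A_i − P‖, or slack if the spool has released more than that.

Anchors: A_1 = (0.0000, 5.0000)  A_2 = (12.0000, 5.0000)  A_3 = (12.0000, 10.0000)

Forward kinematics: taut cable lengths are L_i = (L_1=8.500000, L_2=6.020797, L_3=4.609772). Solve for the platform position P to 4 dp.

circle eqns → linear via eq_j − eq_1; set k_j = A_j·A_j − L_j²
k_1 = 0.0000+25.0000−72.2500 = -47.2500
-24.0000·x + 0.0000·y = k_1−k_2 = -180.0000
-24.0000·x − 10.0000·y = k_1−k_3 = -270.0000
solve first two rows → x=7.5000, y=9.0000

(7.5000, 9.0000)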